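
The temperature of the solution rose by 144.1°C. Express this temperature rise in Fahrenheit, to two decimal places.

259.38°F

Only the scale ratio 1.8 matters for a change in temperature.
144.1 × 1.8 = 259.38.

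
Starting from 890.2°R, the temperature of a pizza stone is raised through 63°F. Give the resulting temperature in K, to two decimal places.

Initial temperature in Celsius: (890.2 - 491.67) × 5/9 = 221.4056°C.
The 63°F change is an interval, so only the factor 5/9 applies: +63 × 5/9 = +35.0000°C.
Final Celsius temperature: 221.4056 + 35.0000 = 256.4056°C.
In kelvin: 256.4056 + 273.15 = 529.56 K.

529.56 K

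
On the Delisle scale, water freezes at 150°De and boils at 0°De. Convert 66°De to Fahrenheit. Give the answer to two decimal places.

132.80°F

Linear interpolation between the fixed points: C = (66 - 150) × 100 / (0 - 150) = 56.0000°C.
Then 56.0000 × 1.8 + 32 = 132.80°F.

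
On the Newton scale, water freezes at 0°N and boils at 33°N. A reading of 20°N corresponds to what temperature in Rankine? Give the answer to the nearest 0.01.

Linear interpolation between the fixed points: C = (20 - 0) × 100 / (33 - 0) = 60.6061°C.
Then 60.6061 × 1.8 + 491.67 = 600.76°R.

600.76°R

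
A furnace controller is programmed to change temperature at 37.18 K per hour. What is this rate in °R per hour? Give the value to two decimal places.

Since only a temperature interval is involved, the additive offset between the scales drops out.
A change of 1 K is a change of 1.8°R, so 37.18 × 1.8 = 66.92.

66.92 °R/hour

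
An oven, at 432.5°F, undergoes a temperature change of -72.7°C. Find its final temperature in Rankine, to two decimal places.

761.31°R

Initial temperature in Celsius: (432.5 - 32) × 5/9 = 222.5000°C.
Final Celsius temperature: 222.5000 - 72.7000 = 149.8000°C.
In Rankine: 149.8000 × 1.8 + 491.67 = 761.31°R.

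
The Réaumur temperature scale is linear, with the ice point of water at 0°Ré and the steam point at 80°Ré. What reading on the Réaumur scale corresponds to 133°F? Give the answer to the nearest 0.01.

44.89°Ré

First in Celsius: (133 - 32) × 5/9 = 56.1111°C.
Linearly onto the Réaumur scale: 0 + (56.1111 / 100) × (80 - 0) = 44.89°Ré.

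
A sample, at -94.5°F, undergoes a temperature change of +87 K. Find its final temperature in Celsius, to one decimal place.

Initial temperature in Celsius: (-94.5 - 32) × 5/9 = -70.2778°C.
The 87 K change is an interval; Kelvin and Celsius degrees are the same size, so ΔC = +87°C.
Final Celsius temperature: -70.2778 + 87.0000 = 16.7222°C.

16.7°C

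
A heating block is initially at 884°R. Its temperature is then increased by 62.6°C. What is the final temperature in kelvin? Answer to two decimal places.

553.71 K

Initial temperature in Celsius: (884 - 491.67) × 5/9 = 217.9611°C.
Final Celsius temperature: 217.9611 + 62.6000 = 280.5611°C.
In kelvin: 280.5611 + 273.15 = 553.71 K.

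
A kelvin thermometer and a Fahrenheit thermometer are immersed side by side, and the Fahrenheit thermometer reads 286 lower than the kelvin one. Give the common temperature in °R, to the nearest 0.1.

Let x be the kelvin reading; then the Fahrenheit reading is 1.8·x - 459.67.
(1.8·x - 459.67) - x = -286  ⇒  (0.8)·x = 173.67  ⇒  x = 217.0875 K.
In Celsius: 217.0875 - 273.15 = -56.0625°C.
In Rankine: -56.0625 × 1.8 + 491.67 = 390.8°R.

390.8°R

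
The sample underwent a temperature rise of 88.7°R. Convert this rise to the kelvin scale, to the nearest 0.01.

For a temperature interval the offset drops out; only the factor 5/9 applies.
88.7 × 5/9 = 49.28.

49.28 K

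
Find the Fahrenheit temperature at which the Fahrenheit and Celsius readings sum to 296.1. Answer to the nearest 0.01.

201.78°F

Let F be the Fahrenheit reading. The Celsius reading is C = 5/9·F - 17.7778.
Require F + C = 296.1: (14/9)·F - 17.7778 = 296.1.
F = (296.1 + 17.7778) / (14/9) = 201.78.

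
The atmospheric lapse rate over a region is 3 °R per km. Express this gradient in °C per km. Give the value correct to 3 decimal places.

The quantity depends on a temperature interval, so only the ratio of degree sizes applies; the offset between the scales is irrelevant.
A change of 1°R is a change of 5/9°C, so 3 × 5/9 = 1.667.

1.667 °C/km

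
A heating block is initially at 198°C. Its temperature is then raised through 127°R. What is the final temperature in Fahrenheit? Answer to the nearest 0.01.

The 127°R change is an interval, so only the factor 5/9 applies: +127 × 5/9 = +70.5556°C.
Final Celsius temperature: 198.0000 + 70.5556 = 268.5556°C.
In Fahrenheit: 268.5556 × 1.8 + 32 = 515.40°F.

515.40°F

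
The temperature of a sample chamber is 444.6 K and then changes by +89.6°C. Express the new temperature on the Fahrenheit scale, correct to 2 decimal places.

501.89°F

Initial temperature in Celsius: 444.6 - 273.15 = 171.4500°C.
Final Celsius temperature: 171.4500 + 89.6000 = 261.0500°C.
In Fahrenheit: 261.0500 × 1.8 + 32 = 501.89°F.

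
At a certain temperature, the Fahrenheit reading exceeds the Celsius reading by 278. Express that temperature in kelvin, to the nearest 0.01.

580.65 K

Let x be the Celsius reading; then the Fahrenheit reading is 1.8·x + 32.
(1.8·x + 32) - x = 278  ⇒  (0.8)·x = 246  ⇒  x = 307.5000°C.
In kelvin: 307.5000 + 273.15 = 580.65 K.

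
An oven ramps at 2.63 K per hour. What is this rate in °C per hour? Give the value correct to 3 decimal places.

Since only a temperature interval is involved, the additive offset between the scales drops out.
A change of 1 K is a change of 1°C, so 2.63 × 1 = 2.630.

2.630 °C/hour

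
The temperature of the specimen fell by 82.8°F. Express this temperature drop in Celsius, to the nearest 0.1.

An interval of 1°F corresponds to 5/9°C.
82.8 × 5/9 = 46.0.

46.0°C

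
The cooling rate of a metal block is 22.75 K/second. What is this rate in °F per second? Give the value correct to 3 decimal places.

The quantity depends on a temperature interval, so only the ratio of degree sizes applies; the offset between the scales is irrelevant.
A change of 1 K is a change of 1.8°F, so 22.75 × 1.8 = 40.950.

40.950 °F/second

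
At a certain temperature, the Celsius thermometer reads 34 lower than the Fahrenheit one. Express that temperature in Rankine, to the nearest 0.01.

Let x be the Fahrenheit reading; then the Celsius reading is 5/9·x - 17.7778.
(5/9·x - 17.7778) - x = -34  ⇒  (-4/9)·x = -16.2222  ⇒  x = 36.5000°F.
In Celsius: (36.5 - 32) × 5/9 = 2.5000°C.
In Rankine: 2.5000 × 1.8 + 491.67 = 496.17°R.

496.17°R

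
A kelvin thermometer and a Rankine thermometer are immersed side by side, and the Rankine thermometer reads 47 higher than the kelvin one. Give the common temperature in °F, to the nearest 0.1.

Let x be the kelvin reading; then the Rankine reading is 1.8·x.
(1.8·x) - x = 47  ⇒  (0.8)·x = 47  ⇒  x = 58.7500 K.
In Celsius: 58.75 - 273.15 = -214.4000°C.
In Fahrenheit: -214.4000 × 1.8 + 32 = -353.9°F.

-353.9°F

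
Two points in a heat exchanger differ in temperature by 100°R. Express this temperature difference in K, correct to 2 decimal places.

55.56 K

For a temperature interval the offset drops out; only the factor 5/9 applies.
100 × 5/9 = 55.56.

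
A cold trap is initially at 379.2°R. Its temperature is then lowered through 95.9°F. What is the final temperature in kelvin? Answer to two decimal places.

157.39 K

Initial temperature in Celsius: (379.2 - 491.67) × 5/9 = -62.4833°C.
The 95.9°F change is an interval, so only the factor 5/9 applies: -95.9 × 5/9 = -53.2778°C.
Final Celsius temperature: -62.4833 - 53.2778 = -115.7611°C.
In kelvin: -115.7611 + 273.15 = 157.39 K.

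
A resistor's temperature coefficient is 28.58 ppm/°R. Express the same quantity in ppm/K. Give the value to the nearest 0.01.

51.44 ppm/K

Since only a temperature interval is involved, the additive offset between the scales drops out.
A change of 1 K is a change of 1.8°R, so per K the value is 28.58 × 1.8 = 51.44.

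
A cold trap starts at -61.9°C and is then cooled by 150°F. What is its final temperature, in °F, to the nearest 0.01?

-229.42°F

The 150°F change is an interval, so only the factor 5/9 applies: -150 × 5/9 = -83.3333°C.
Final Celsius temperature: -61.9000 - 83.3333 = -145.2333°C.
In Fahrenheit: -145.2333 × 1.8 + 32 = -229.42°F.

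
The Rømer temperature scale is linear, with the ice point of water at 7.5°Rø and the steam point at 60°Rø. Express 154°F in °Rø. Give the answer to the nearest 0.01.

43.08°Rø

First in Celsius: (154 - 32) × 5/9 = 67.7778°C.
Linearly onto the Rømer scale: 7.5 + (67.7778 / 100) × (60 - 7.5) = 43.08°Rø.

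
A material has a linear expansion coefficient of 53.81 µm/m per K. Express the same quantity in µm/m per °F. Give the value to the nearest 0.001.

Since only a temperature interval is involved, the additive offset between the scales drops out.
A change of 1°F is a change of 5/9 K, so per °F the value is 53.81 × 5/9 = 29.894.

29.894 µm/m per °F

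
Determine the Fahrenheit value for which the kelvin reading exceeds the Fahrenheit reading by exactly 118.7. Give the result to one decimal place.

Let F be the Fahrenheit reading. The kelvin reading is K = 5/9·F + 255.372.
Require K - F = 118.7: (-4/9)·F + 255.372 = 118.7.
F = (118.7 - 255.372) / (-4/9) = 307.5.

307.5°F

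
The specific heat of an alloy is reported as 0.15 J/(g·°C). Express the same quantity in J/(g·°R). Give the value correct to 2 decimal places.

Since only a temperature interval is involved, the additive offset between the scales drops out.
A change of 1°R is a change of 5/9°C, so per °R the value is 0.15 × 5/9 = 0.08.

0.08 J/(g·°R)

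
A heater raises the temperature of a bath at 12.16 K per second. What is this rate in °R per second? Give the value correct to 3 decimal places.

The quantity depends on a temperature interval, so only the ratio of degree sizes applies; the offset between the scales is irrelevant.
A change of 1 K is a change of 1.8°R, so 12.16 × 1.8 = 21.888.

21.888 °R/second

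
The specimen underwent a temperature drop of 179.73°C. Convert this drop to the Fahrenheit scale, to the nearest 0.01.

323.51°F

For a temperature interval the offset drops out; only the factor 1.8 applies.
179.73 × 1.8 = 323.51.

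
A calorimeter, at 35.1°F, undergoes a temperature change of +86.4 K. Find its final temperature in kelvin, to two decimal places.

Initial temperature in Celsius: (35.1 - 32) × 5/9 = 1.7222°C.
The 86.4 K change is an interval; Kelvin and Celsius degrees are the same size, so ΔC = +86.4°C.
Final Celsius temperature: 1.7222 + 86.4000 = 88.1222°C.
In kelvin: 88.1222 + 273.15 = 361.27 K.

361.27 K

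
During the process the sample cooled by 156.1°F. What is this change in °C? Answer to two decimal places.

Only the scale ratio 5/9 matters for a change in temperature.
156.1 × 5/9 = 86.72.

86.72°C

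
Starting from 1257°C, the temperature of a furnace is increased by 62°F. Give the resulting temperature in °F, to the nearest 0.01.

2356.60°F

The 62°F change is an interval, so only the factor 5/9 applies: +62 × 5/9 = +34.4444°C.
Final Celsius temperature: 1257.0000 + 34.4444 = 1291.4444°C.
In Fahrenheit: 1291.4444 × 1.8 + 32 = 2356.60°F.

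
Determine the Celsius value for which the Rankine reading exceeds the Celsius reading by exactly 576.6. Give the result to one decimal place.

106.2°C

Let C be the Celsius reading. The Rankine reading is R = 1.8·C + 491.67.
Require R - C = 576.6: (0.8)·C + 491.67 = 576.6.
C = (576.6 - 491.67) / (0.8) = 106.2.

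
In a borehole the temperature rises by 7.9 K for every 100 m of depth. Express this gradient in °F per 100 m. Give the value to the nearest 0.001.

14.220 °F/100 m

Since only a temperature interval is involved, the additive offset between the scales drops out.
A change of 1 K is a change of 1.8°F, so 7.9 × 1.8 = 14.220.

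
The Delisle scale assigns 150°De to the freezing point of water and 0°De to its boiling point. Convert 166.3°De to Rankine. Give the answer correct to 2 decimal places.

Linear interpolation between the fixed points: C = (166.3 - 150) × 100 / (0 - 150) = -10.8667°C.
Then -10.8667 × 1.8 + 491.67 = 472.11°R.

472.11°R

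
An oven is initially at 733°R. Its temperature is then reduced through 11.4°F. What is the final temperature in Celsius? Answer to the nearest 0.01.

Initial temperature in Celsius: (733 - 491.67) × 5/9 = 134.0722°C.
The 11.4°F change is an interval, so only the factor 5/9 applies: -11.4 × 5/9 = -6.3333°C.
Final Celsius temperature: 134.0722 - 6.3333 = 127.7389°C.

127.74°C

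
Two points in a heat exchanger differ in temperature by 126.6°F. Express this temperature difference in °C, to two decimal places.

For a temperature interval the offset drops out; only the factor 5/9 applies.
126.6 × 5/9 = 70.33.

70.33°C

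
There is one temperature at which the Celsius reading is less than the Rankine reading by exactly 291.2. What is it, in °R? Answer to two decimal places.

Let R be the Rankine reading. The Celsius reading is C = 5/9·R - 273.15.
Require C - R = -291.2: (-4/9)·R - 273.15 = -291.2.
R = (-291.2 + 273.15) / (-4/9) = 40.61.

40.61°R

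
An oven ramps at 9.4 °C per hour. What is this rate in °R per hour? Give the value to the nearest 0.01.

Since only a temperature interval is involved, the additive offset between the scales drops out.
A change of 1°C is a change of 1.8°R, so 9.4 × 1.8 = 16.92.

16.92 °R/hour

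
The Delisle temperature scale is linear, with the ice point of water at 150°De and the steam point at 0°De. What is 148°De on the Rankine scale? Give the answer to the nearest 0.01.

Linear interpolation between the fixed points: C = (148 - 150) × 100 / (0 - 150) = 1.3333°C.
Then 1.3333 × 1.8 + 491.67 = 494.07°R.

494.07°R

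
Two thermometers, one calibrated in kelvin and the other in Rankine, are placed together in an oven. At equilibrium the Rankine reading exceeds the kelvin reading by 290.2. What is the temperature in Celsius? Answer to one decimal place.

Let x be the kelvin reading; then the Rankine reading is 1.8·x.
(1.8·x) - x = 290.2  ⇒  (0.8)·x = 290.2  ⇒  x = 362.7500 K.
In Celsius: 362.75 - 273.15 = 89.6°C.

89.6°C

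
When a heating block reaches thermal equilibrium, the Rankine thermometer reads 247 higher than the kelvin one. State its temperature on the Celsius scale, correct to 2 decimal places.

Let x be the kelvin reading; then the Rankine reading is 1.8·x.
(1.8·x) - x = 247  ⇒  (0.8)·x = 247  ⇒  x = 308.7500 K.
In Celsius: 308.75 - 273.15 = 35.60°C.

35.60°C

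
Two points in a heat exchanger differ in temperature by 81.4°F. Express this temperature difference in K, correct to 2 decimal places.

An interval of 1°F corresponds to 5/9 K.
81.4 × 5/9 = 45.22.

45.22 K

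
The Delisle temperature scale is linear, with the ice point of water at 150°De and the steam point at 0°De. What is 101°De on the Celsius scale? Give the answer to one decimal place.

Linear interpolation between the fixed points: C = (101 - 150) × 100 / (0 - 150) = 32.6667°C.

32.7°C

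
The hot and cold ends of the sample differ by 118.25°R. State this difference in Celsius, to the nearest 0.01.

An interval of 1°R corresponds to 5/9°C.
118.25 × 5/9 = 65.69.

65.69°C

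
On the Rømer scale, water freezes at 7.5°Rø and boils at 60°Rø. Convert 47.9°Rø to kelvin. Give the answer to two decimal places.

350.10 K

Linear interpolation between the fixed points: C = (47.9 - 7.5) × 100 / (60 - 7.5) = 76.9524°C.
Then 76.9524 + 273.15 = 350.10 K.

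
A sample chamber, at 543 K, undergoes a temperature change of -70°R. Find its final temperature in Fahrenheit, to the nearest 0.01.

Initial temperature in Celsius: 543 - 273.15 = 269.8500°C.
The 70°R change is an interval, so only the factor 5/9 applies: -70 × 5/9 = -38.8889°C.
Final Celsius temperature: 269.8500 - 38.8889 = 230.9611°C.
In Fahrenheit: 230.9611 × 1.8 + 32 = 447.73°F.

447.73°F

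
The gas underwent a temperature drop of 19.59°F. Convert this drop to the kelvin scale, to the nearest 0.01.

An interval of 1°F corresponds to 5/9 K.
19.59 × 5/9 = 10.88.

10.88 K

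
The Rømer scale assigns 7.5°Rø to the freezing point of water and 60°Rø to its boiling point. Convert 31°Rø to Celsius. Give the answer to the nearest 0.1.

44.8°C

Linear interpolation between the fixed points: C = (31 - 7.5) × 100 / (60 - 7.5) = 44.7619°C.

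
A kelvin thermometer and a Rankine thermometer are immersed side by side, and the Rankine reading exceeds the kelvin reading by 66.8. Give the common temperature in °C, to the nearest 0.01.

Let x be the kelvin reading; then the Rankine reading is 1.8·x.
(1.8·x) - x = 66.8  ⇒  (0.8)·x = 66.8  ⇒  x = 83.5000 K.
In Celsius: 83.5 - 273.15 = -189.65°C.

-189.65°C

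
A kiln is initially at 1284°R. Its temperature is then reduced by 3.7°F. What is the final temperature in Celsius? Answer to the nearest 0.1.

Initial temperature in Celsius: (1284 - 491.67) × 5/9 = 440.1833°C.
The 3.7°F change is an interval, so only the factor 5/9 applies: -3.7 × 5/9 = -2.0556°C.
Final Celsius temperature: 440.1833 - 2.0556 = 438.1278°C.

438.1°C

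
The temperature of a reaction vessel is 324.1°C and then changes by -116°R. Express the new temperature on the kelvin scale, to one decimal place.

532.8 K

The 116°R change is an interval, so only the factor 5/9 applies: -116 × 5/9 = -64.4444°C.
Final Celsius temperature: 324.1000 - 64.4444 = 259.6556°C.
In kelvin: 259.6556 + 273.15 = 532.8 K.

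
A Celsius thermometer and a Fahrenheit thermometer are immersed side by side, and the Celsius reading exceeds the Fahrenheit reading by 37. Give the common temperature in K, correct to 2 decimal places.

186.90 K

Let x be the Celsius reading; then the Fahrenheit reading is 1.8·x + 32.
(1.8·x + 32) - x = -37  ⇒  (0.8)·x = -69  ⇒  x = -86.2500°C.
In kelvin: -86.2500 + 273.15 = 186.90 K.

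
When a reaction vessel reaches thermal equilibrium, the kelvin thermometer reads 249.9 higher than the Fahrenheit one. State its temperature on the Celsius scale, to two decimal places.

-10.94°C

Let x be the Fahrenheit reading; then the kelvin reading is 5/9·x + 255.372.
(5/9·x + 255.372) - x = 249.9  ⇒  (-4/9)·x = -5.47222  ⇒  x = 12.3125°F.
In Celsius: (12.3125 - 32) × 5/9 = -10.94°C.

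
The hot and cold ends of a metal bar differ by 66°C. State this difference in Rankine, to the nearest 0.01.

Only the scale ratio 1.8 matters for a change in temperature.
66 × 1.8 = 118.80.

118.80°R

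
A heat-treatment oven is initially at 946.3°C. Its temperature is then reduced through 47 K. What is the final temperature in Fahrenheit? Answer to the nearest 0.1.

1650.7°F

The 47 K change is an interval; Kelvin and Celsius degrees are the same size, so ΔC = -47°C.
Final Celsius temperature: 946.3000 - 47.0000 = 899.3000°C.
In Fahrenheit: 899.3000 × 1.8 + 32 = 1650.7°F.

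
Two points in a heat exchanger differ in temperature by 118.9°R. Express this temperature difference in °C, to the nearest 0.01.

66.06°C

For a temperature interval the offset drops out; only the factor 5/9 applies.
118.9 × 5/9 = 66.06.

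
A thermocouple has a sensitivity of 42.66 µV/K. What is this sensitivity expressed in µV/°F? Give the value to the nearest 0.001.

23.700 µV/°F

Since only a temperature interval is involved, the additive offset between the scales drops out.
A change of 1°F is a change of 5/9 K, so per °F the value is 42.66 × 5/9 = 23.700.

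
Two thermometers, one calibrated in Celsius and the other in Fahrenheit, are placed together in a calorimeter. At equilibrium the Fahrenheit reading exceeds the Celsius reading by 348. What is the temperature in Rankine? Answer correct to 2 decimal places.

Let x be the Celsius reading; then the Fahrenheit reading is 1.8·x + 32.
(1.8·x + 32) - x = 348  ⇒  (0.8)·x = 316  ⇒  x = 395.0000°C.
In Rankine: 395.0000 × 1.8 + 491.67 = 1202.67°R.

1202.67°R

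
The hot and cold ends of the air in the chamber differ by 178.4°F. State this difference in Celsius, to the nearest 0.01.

Only the scale ratio 5/9 matters for a change in temperature.
178.4 × 5/9 = 99.11.

99.11°C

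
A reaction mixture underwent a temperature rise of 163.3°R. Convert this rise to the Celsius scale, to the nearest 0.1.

For a temperature interval the offset drops out; only the factor 5/9 applies.
163.3 × 5/9 = 90.7.

90.7°C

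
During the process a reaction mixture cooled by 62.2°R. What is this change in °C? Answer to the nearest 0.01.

Only the scale ratio 5/9 matters for a change in temperature.
62.2 × 5/9 = 34.56.

34.56°C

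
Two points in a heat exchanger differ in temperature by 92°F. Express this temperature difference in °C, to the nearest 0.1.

51.1°C

An interval of 1°F corresponds to 5/9°C.
92 × 5/9 = 51.1.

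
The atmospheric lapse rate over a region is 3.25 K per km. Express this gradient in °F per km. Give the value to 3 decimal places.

The quantity depends on a temperature interval, so only the ratio of degree sizes applies; the offset between the scales is irrelevant.
A change of 1 K is a change of 1.8°F, so 3.25 × 1.8 = 5.850.

5.850 °F/km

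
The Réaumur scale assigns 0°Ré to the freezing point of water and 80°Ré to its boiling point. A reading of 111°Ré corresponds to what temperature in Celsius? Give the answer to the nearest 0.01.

Linear interpolation between the fixed points: C = (111 - 0) × 100 / (80 - 0) = 138.7500°C.

138.75°C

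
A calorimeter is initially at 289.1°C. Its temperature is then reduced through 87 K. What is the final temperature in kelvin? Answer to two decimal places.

The 87 K change is an interval; Kelvin and Celsius degrees are the same size, so ΔC = -87°C.
Final Celsius temperature: 289.1000 - 87.0000 = 202.1000°C.
In kelvin: 202.1000 + 273.15 = 475.25 K.

475.25 K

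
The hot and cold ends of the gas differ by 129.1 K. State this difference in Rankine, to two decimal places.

232.38°R

For a temperature interval the offset drops out; only the factor 1.8 applies.
129.1 × 1.8 = 232.38.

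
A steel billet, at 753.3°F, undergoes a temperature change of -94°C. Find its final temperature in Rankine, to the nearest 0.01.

Initial temperature in Celsius: (753.3 - 32) × 5/9 = 400.7222°C.
Final Celsius temperature: 400.7222 - 94.0000 = 306.7222°C.
In Rankine: 306.7222 × 1.8 + 491.67 = 1043.77°R.

1043.77°R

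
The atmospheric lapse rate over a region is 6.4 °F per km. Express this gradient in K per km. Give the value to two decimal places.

Since only a temperature interval is involved, the additive offset between the scales drops out.
A change of 1°F is a change of 5/9 K, so 6.4 × 5/9 = 3.56.

3.56 K/km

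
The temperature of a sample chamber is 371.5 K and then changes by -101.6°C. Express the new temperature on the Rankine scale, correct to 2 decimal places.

Initial temperature in Celsius: 371.5 - 273.15 = 98.3500°C.
Final Celsius temperature: 98.3500 - 101.6000 = -3.2500°C.
In Rankine: -3.2500 × 1.8 + 491.67 = 485.82°R.

485.82°R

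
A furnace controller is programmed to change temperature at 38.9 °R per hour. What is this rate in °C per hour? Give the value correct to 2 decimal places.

Since only a temperature interval is involved, the additive offset between the scales drops out.
A change of 1°R is a change of 5/9°C, so 38.9 × 5/9 = 21.61.

21.61 °C/hour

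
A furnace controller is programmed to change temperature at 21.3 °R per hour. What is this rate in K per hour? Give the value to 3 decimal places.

11.833 K/hour

Since only a temperature interval is involved, the additive offset between the scales drops out.
A change of 1°R is a change of 5/9 K, so 21.3 × 5/9 = 11.833.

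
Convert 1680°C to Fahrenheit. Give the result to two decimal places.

3056.00°F

In Fahrenheit: 1680.0000 × 1.8 + 32 = 3056.00°F.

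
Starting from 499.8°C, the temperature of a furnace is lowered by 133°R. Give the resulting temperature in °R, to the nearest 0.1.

The 133°R change is an interval, so only the factor 5/9 applies: -133 × 5/9 = -73.8889°C.
Final Celsius temperature: 499.8000 - 73.8889 = 425.9111°C.
In Rankine: 425.9111 × 1.8 + 491.67 = 1258.3°R.

1258.3°R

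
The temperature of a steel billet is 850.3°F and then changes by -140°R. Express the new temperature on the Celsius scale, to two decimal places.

376.83°C

Initial temperature in Celsius: (850.3 - 32) × 5/9 = 454.6111°C.
The 140°R change is an interval, so only the factor 5/9 applies: -140 × 5/9 = -77.7778°C.
Final Celsius temperature: 454.6111 - 77.7778 = 376.8333°C.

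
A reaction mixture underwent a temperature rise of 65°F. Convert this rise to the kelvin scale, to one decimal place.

Only the scale ratio 5/9 matters for a change in temperature.
65 × 5/9 = 36.1.

36.1 K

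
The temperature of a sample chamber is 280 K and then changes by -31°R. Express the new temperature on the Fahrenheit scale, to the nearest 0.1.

13.3°F

Initial temperature in Celsius: 280 - 273.15 = 6.8500°C.
The 31°R change is an interval, so only the factor 5/9 applies: -31 × 5/9 = -17.2222°C.
Final Celsius temperature: 6.8500 - 17.2222 = -10.3722°C.
In Fahrenheit: -10.3722 × 1.8 + 32 = 13.3°F.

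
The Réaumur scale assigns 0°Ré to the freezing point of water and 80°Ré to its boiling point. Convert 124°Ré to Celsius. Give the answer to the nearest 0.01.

155.00°C

Linear interpolation between the fixed points: C = (124 - 0) × 100 / (80 - 0) = 155.0000°C.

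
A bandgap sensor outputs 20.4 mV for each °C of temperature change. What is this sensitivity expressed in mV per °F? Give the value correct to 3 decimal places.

Since only a temperature interval is involved, the additive offset between the scales drops out.
A change of 1°F is a change of 5/9°C, so per °F the value is 20.4 × 5/9 = 11.333.

11.333 mV per °F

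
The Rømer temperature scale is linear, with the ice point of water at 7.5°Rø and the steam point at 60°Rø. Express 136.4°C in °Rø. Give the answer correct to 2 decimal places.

79.11°Rø

Linearly onto the Rømer scale: 7.5 + (136.4000 / 100) × (60 - 7.5) = 79.11°Rø.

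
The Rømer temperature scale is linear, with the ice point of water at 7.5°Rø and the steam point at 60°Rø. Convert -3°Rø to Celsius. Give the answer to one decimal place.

Linear interpolation between the fixed points: C = (-3 - 7.5) × 100 / (60 - 7.5) = -20.0000°C.

-20.0°C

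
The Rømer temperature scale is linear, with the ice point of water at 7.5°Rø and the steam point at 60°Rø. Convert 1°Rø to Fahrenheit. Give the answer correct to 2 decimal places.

Linear interpolation between the fixed points: C = (1 - 7.5) × 100 / (60 - 7.5) = -12.3810°C.
Then -12.3810 × 1.8 + 32 = 9.71°F.

9.71°F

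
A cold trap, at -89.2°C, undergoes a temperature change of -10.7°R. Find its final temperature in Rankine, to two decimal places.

The 10.7°R change is an interval, so only the factor 5/9 applies: -10.7 × 5/9 = -5.9444°C.
Final Celsius temperature: -89.2000 - 5.9444 = -95.1444°C.
In Rankine: -95.1444 × 1.8 + 491.67 = 320.41°R.

320.41°R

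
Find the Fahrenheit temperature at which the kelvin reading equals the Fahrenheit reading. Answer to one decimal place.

574.6°F

Let F be the Fahrenheit reading. The kelvin reading is K = 5/9·F + 255.372.
Set K = F: 5/9·F + 255.372 = F.
(-4/9)·F = -255.372  ⇒  F = 574.6.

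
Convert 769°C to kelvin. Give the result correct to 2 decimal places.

1042.15 K

In kelvin: 769.0000 + 273.15 = 1042.15 K.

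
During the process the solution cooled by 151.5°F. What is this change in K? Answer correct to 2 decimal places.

Only the scale ratio 5/9 matters for a change in temperature.
151.5 × 5/9 = 84.17.

84.17 K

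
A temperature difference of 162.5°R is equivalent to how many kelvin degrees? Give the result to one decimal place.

An interval of 1°R corresponds to 5/9 K.
162.5 × 5/9 = 90.3.

90.3 K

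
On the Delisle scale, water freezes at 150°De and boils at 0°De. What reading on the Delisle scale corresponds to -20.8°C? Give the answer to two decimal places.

181.20°De

Linearly onto the Delisle scale: 150 + (-20.8000 / 100) × (0 - 150) = 181.20°De.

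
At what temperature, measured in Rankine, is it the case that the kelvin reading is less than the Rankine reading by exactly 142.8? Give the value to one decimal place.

Let R be the Rankine reading. The kelvin reading is K = 5/9·R.
Require K - R = -142.8: (-4/9)·R = -142.8.
R = (-142.8) / (-4/9) = 321.3.

321.3°R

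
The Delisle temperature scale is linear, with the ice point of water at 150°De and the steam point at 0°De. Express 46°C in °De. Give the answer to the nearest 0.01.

81.00°De

Linearly onto the Delisle scale: 150 + (46.0000 / 100) × (0 - 150) = 81.00°De.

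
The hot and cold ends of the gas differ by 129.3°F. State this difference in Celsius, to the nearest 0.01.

71.83°C

An interval of 1°F corresponds to 5/9°C.
129.3 × 5/9 = 71.83.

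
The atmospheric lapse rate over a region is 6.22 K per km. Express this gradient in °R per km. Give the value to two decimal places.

11.20 °R/km

Since only a temperature interval is involved, the additive offset between the scales drops out.
A change of 1 K is a change of 1.8°R, so 6.22 × 1.8 = 11.20.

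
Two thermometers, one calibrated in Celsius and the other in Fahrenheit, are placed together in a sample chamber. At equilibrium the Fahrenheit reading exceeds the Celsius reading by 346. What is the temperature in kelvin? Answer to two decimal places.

665.65 K

Let x be the Celsius reading; then the Fahrenheit reading is 1.8·x + 32.
(1.8·x + 32) - x = 346  ⇒  (0.8)·x = 314  ⇒  x = 392.5000°C.
In kelvin: 392.5000 + 273.15 = 665.65 K.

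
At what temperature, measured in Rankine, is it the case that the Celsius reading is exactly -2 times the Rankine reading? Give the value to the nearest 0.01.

Let R be the Rankine reading. The Celsius reading is C = 5/9·R - 273.15.
Require C = -2·R: 5/9·R - 273.15 = -2·R.
(23/9)·R = 273.15  ⇒  R = 106.88.

106.88°R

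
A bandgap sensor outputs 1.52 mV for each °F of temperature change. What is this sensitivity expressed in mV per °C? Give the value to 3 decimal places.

2.736 mV per °C

Since only a temperature interval is involved, the additive offset between the scales drops out.
A change of 1°C is a change of 1.8°F, so per °C the value is 1.52 × 1.8 = 2.736.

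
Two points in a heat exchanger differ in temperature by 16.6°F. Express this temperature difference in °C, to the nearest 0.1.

An interval of 1°F corresponds to 5/9°C.
16.6 × 5/9 = 9.2.

9.2°C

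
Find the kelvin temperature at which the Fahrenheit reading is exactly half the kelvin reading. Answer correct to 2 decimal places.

Let K be the kelvin reading. The Fahrenheit reading is F = 1.8·K - 459.67.
Require F = 0.5·K: 1.8·K - 459.67 = 0.5·K.
(1.3)·K = 459.67  ⇒  K = 353.59.

353.59 K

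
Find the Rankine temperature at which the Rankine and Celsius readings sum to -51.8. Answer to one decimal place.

Let R be the Rankine reading. The Celsius reading is C = 5/9·R - 273.15.
Require R + C = -51.8: (14/9)·R - 273.15 = -51.8.
R = (-51.8 + 273.15) / (14/9) = 142.3.

142.3°R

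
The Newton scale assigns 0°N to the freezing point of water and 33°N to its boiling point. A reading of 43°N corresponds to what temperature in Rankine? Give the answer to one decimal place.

Linear interpolation between the fixed points: C = (43 - 0) × 100 / (33 - 0) = 130.3030°C.
Then 130.3030 × 1.8 + 491.67 = 726.2°R.

726.2°R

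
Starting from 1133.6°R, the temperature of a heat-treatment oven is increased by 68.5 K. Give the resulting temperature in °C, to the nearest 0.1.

425.1°C

Initial temperature in Celsius: (1133.6 - 491.67) × 5/9 = 356.6278°C.
The 68.5 K change is an interval; Kelvin and Celsius degrees are the same size, so ΔC = +68.5°C.
Final Celsius temperature: 356.6278 + 68.5000 = 425.1278°C.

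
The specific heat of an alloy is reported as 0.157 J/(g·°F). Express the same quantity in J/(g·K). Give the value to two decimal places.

Since only a temperature interval is involved, the additive offset between the scales drops out.
A change of 1 K is a change of 1.8°F, so per K the value is 0.157 × 1.8 = 0.28.

0.28 J/(g·K)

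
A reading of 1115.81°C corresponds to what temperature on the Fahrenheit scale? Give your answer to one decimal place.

In Fahrenheit: 1115.8100 × 1.8 + 32 = 2040.5°F.

2040.5°F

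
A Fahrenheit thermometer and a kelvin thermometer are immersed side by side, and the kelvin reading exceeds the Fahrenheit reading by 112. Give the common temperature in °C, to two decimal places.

Let x be the Fahrenheit reading; then the kelvin reading is 5/9·x + 255.372.
(5/9·x + 255.372) - x = 112  ⇒  (-4/9)·x = -143.372  ⇒  x = 322.5875°F.
In Celsius: (322.5875 - 32) × 5/9 = 161.44°C.

161.44°C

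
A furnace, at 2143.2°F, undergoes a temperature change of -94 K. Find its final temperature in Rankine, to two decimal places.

2433.67°R

Initial temperature in Celsius: (2143.2 - 32) × 5/9 = 1172.8889°C.
The 94 K change is an interval; Kelvin and Celsius degrees are the same size, so ΔC = -94°C.
Final Celsius temperature: 1172.8889 - 94.0000 = 1078.8889°C.
In Rankine: 1078.8889 × 1.8 + 491.67 = 2433.67°R.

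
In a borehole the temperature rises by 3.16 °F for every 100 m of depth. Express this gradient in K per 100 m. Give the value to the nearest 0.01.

1.76 K/100 m

Since only a temperature interval is involved, the additive offset between the scales drops out.
A change of 1°F is a change of 5/9 K, so 3.16 × 5/9 = 1.76.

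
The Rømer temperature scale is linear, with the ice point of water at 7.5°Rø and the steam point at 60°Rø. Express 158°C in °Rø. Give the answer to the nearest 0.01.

Linearly onto the Rømer scale: 7.5 + (158.0000 / 100) × (60 - 7.5) = 90.45°Rø.

90.45°Rø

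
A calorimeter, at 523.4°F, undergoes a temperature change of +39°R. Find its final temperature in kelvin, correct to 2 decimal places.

567.82 K

Initial temperature in Celsius: (523.4 - 32) × 5/9 = 273.0000°C.
The 39°R change is an interval, so only the factor 5/9 applies: +39 × 5/9 = +21.6667°C.
Final Celsius temperature: 273.0000 + 21.6667 = 294.6667°C.
In kelvin: 294.6667 + 273.15 = 567.82 K.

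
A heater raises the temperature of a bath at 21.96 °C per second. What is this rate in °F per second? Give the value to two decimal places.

Since only a temperature interval is involved, the additive offset between the scales drops out.
A change of 1°C is a change of 1.8°F, so 21.96 × 1.8 = 39.53.

39.53 °F/second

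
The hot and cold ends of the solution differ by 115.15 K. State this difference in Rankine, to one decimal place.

207.3°R

Only the scale ratio 1.8 matters for a change in temperature.
115.15 × 1.8 = 207.3.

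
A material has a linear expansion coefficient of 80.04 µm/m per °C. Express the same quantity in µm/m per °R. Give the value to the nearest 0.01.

The quantity depends on a temperature interval, so only the ratio of degree sizes applies; the offset between the scales is irrelevant.
A change of 1°R is a change of 5/9°C, so per °R the value is 80.04 × 5/9 = 44.47.

44.47 µm/m per °R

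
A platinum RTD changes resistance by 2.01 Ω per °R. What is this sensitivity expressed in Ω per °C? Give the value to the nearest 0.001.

3.618 Ω per °C

The quantity depends on a temperature interval, so only the ratio of degree sizes applies; the offset between the scales is irrelevant.
A change of 1°C is a change of 1.8°R, so per °C the value is 2.01 × 1.8 = 3.618.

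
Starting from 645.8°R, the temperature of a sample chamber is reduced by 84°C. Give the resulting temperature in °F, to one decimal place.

Initial temperature in Celsius: (645.8 - 491.67) × 5/9 = 85.6278°C.
Final Celsius temperature: 85.6278 - 84.0000 = 1.6278°C.
In Fahrenheit: 1.6278 × 1.8 + 32 = 34.9°F.

34.9°F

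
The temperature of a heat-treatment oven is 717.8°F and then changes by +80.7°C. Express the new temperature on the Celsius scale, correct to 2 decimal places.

Initial temperature in Celsius: (717.8 - 32) × 5/9 = 381.0000°C.
Final Celsius temperature: 381.0000 + 80.7000 = 461.7000°C.

461.70°C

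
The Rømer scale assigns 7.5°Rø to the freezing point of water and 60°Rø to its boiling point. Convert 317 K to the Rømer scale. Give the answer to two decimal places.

30.52°Rø

First in Celsius: 317 - 273.15 = 43.8500°C.
Linearly onto the Rømer scale: 7.5 + (43.8500 / 100) × (60 - 7.5) = 30.52°Rø.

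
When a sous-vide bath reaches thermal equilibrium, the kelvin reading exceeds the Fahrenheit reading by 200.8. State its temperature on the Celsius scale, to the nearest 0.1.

Let x be the Fahrenheit reading; then the kelvin reading is 5/9·x + 255.372.
(5/9·x + 255.372) - x = 200.8  ⇒  (-4/9)·x = -54.5722  ⇒  x = 122.7875°F.
In Celsius: (122.7875 - 32) × 5/9 = 50.4°C.

50.4°C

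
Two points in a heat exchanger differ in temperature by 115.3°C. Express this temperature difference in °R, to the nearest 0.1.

Only the scale ratio 1.8 matters for a change in temperature.
115.3 × 1.8 = 207.5.

207.5°R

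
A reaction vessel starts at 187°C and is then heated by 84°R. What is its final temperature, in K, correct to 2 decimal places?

The 84°R change is an interval, so only the factor 5/9 applies: +84 × 5/9 = +46.6667°C.
Final Celsius temperature: 187.0000 + 46.6667 = 233.6667°C.
In kelvin: 233.6667 + 273.15 = 506.82 K.

506.82 K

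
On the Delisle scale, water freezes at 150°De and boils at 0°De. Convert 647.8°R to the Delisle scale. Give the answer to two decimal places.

First in Celsius: (647.8 - 491.67) × 5/9 = 86.7389°C.
Linearly onto the Delisle scale: 150 + (86.7389 / 100) × (0 - 150) = 19.89°De.

19.89°De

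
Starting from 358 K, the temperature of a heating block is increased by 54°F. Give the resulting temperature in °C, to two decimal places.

114.85°C

Initial temperature in Celsius: 358 - 273.15 = 84.8500°C.
The 54°F change is an interval, so only the factor 5/9 applies: +54 × 5/9 = +30.0000°C.
Final Celsius temperature: 84.8500 + 30.0000 = 114.8500°C.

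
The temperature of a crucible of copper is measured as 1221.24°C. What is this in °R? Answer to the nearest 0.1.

In Rankine: 1221.2400 × 1.8 + 491.67 = 2689.9°R.

2689.9°R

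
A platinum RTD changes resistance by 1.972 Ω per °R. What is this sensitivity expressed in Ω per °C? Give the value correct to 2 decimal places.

3.55 Ω per °C

Since only a temperature interval is involved, the additive offset between the scales drops out.
A change of 1°C is a change of 1.8°R, so per °C the value is 1.972 × 1.8 = 3.55.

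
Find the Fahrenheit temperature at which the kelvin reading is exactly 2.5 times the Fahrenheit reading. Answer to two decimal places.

131.33°F

Let F be the Fahrenheit reading. The kelvin reading is K = 5/9·F + 255.372.
Require K = 2.5·F: 5/9·F + 255.372 = 2.5·F.
(-35/18)·F = -255.372  ⇒  F = 131.33.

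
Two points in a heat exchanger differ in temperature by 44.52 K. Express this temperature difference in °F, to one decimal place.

80.1°F

Only the scale ratio 1.8 matters for a change in temperature.
44.52 × 1.8 = 80.1.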